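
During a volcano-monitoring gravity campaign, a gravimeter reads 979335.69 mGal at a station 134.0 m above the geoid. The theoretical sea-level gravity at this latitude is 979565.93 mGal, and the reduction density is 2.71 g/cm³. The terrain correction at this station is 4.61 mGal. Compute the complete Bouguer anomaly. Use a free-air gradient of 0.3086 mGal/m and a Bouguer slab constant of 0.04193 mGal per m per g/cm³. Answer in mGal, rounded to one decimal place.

-199.5

Free-air correction = 0.3086 × 134.0 = 41.35 mGal
Free-air anomaly = 979335.69 − 979565.93 + (41.35) = -188.89 mGal
Bouguer slab correction = 0.04193 × 2.71 × 134.0 = 15.23 mGal
Simple Bouguer anomaly = -188.89 − (15.23) = -204.12 mGal
Complete Bouguer anomaly = -204.12 + 4.61 = -199.51 mGal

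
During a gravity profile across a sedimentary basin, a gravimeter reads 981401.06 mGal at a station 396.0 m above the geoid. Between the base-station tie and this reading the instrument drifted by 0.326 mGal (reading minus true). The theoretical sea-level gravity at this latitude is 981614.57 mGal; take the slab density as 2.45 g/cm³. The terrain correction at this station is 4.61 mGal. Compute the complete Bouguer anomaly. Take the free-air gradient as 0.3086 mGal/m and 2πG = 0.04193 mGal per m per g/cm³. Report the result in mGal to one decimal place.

-127.7

Drift-corrected reading = 981401.06 − (0.326) = 981400.734 mGal
Free-air correction = 0.3086 × 396.0 = 122.21 mGal
Free-air anomaly = 981400.734 − 981614.57 + (122.21) = -91.626 mGal
Bouguer slab correction = 0.04193 × 2.45 × 396.0 = 40.68 mGal
Simple Bouguer anomaly = -91.626 − (40.68) = -132.306 mGal
Complete Bouguer anomaly = -132.306 + 4.61 = -127.696 mGal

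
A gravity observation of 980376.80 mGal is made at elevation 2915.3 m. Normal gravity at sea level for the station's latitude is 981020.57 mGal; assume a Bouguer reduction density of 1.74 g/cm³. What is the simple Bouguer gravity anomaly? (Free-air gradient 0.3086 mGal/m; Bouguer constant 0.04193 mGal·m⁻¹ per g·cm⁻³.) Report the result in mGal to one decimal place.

Free-air correction = 0.3086 × 2915.3 = 899.66 mGal
Free-air anomaly = 980376.80 − 981020.57 + (899.66) = 255.89 mGal
Bouguer slab correction = 0.04193 × 1.74 × 2915.3 = 212.70 mGal
Simple Bouguer anomaly = 255.89 − (212.70) = 43.19 mGal

43.2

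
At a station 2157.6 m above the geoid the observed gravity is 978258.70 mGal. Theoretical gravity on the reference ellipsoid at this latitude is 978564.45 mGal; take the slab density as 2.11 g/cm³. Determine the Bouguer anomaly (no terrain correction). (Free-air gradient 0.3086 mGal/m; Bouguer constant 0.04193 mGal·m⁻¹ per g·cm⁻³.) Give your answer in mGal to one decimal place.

Free-air correction = 0.3086 × 2157.6 = 665.84 mGal
Free-air anomaly = 978258.70 − 978564.45 + (665.84) = 360.09 mGal
Bouguer slab correction = 0.04193 × 2.11 × 2157.6 = 190.89 mGal
Simple Bouguer anomaly = 360.09 − (190.89) = 169.20 mGal

169.2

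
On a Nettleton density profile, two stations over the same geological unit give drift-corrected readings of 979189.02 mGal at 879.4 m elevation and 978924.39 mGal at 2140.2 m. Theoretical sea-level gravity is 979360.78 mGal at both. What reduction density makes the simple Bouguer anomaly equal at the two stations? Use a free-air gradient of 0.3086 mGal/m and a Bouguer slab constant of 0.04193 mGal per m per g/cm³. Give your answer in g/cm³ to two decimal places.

2.35

Δg_obs = 978924.39 − 979189.02 = -264.63 mGal over Δh = 2140.2 − 879.4 = 1260.8 m
Equal Bouguer anomalies ⇒ Δg_obs + (0.3086 − 0.04193ρ)·Δh = 0
0.3086 − 0.04193ρ = −Δg_obs/Δh = 0.20989
ρ = (0.3086 − 0.20989) / 0.04193 = 2.35 g/cm³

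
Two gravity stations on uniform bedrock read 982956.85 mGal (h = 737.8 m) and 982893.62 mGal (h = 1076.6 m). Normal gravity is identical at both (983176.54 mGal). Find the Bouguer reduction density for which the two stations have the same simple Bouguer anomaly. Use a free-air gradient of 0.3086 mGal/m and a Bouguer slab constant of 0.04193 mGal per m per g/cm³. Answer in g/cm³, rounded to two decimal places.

2.91

Δg_obs = 982893.62 − 982956.85 = -63.23 mGal over Δh = 1076.6 − 737.8 = 338.8 m
Equal Bouguer anomalies ⇒ Δg_obs + (0.3086 − 0.04193ρ)·Δh = 0
0.3086 − 0.04193ρ = −Δg_obs/Δh = 0.18663
ρ = (0.3086 − 0.18663) / 0.04193 = 2.91 g/cm³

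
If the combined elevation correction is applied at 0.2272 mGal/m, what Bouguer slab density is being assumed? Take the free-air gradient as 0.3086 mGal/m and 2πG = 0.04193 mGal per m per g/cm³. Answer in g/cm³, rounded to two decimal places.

1.94

0.2272 = 0.3086 − 0.04193 × ρ
ρ = (0.3086 − 0.2272) / 0.04193 = 1.94 g/cm³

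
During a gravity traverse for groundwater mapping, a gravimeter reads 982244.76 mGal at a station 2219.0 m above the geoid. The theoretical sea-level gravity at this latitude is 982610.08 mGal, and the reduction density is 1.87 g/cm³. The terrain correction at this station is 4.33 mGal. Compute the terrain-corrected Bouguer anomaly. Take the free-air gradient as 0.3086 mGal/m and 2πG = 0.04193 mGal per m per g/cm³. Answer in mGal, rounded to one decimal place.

149.8

Free-air correction = 0.3086 × 2219.0 = 684.78 mGal
Free-air anomaly = 982244.76 − 982610.08 + (684.78) = 319.46 mGal
Bouguer slab correction = 0.04193 × 1.87 × 2219.0 = 173.99 mGal
Simple Bouguer anomaly = 319.46 − (173.99) = 145.47 mGal
Complete Bouguer anomaly = 145.47 + 4.33 = 149.80 mGal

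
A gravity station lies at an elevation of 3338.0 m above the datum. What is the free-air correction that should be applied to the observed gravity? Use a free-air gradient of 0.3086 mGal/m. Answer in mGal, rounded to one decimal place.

1030.1

Free-air correction = 0.3086 × 3338.0 = 1030.1 mGal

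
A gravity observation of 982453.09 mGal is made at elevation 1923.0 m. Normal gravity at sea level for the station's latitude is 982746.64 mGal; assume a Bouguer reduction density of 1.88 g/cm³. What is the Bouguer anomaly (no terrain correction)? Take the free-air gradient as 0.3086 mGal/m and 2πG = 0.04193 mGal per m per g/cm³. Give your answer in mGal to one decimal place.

Free-air correction = 0.3086 × 1923.0 = 593.44 mGal
Free-air anomaly = 982453.09 − 982746.64 + (593.44) = 299.89 mGal
Bouguer slab correction = 0.04193 × 1.88 × 1923.0 = 151.59 mGal
Simple Bouguer anomaly = 299.89 − (151.59) = 148.30 mGal

148.3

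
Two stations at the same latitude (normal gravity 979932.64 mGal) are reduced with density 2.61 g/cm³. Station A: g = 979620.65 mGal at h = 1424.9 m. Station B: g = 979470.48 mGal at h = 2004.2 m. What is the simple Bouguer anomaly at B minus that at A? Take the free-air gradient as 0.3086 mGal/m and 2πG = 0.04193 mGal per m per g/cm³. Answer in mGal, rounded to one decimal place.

-34.8

Δg_SB(A) = 979620.65 − 979932.64 + 0.3086×1424.9 − 0.04193×2.61×1424.9 = -28.20 mGal
Δg_SB(B) = 979470.48 − 979932.64 + 0.3086×2004.2 − 0.04193×2.61×2004.2 = -63.00 mGal
Difference = -63.00 − (-28.20) = -34.80 mGal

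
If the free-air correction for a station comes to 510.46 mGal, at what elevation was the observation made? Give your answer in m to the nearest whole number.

1654

h = 510.46 / 0.3086 = 1654.12 m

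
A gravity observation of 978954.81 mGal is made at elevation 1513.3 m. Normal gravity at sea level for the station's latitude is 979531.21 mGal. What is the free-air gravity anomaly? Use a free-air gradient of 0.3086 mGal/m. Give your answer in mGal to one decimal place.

-109.4

Free-air correction = 0.3086 × 1513.3 = 467.00 mGal
Free-air anomaly = 978954.81 − 979531.21 + (467.00) = -109.40 mGal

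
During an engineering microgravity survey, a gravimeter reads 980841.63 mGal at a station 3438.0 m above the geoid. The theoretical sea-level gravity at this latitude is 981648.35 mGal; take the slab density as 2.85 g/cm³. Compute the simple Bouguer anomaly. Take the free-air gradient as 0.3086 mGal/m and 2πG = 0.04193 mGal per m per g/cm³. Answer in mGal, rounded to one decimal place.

Free-air correction = 0.3086 × 3438.0 = 1060.97 mGal
Free-air anomaly = 980841.63 − 981648.35 + (1060.97) = 254.25 mGal
Bouguer slab correction = 0.04193 × 2.85 × 3438.0 = 410.84 mGal
Simple Bouguer anomaly = 254.25 − (410.84) = -156.59 mGal

-156.6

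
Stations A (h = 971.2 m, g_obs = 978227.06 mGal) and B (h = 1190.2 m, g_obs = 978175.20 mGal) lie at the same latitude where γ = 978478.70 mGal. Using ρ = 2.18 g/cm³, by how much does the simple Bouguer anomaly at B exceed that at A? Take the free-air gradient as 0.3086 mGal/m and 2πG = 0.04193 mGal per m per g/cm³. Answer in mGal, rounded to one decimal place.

Δg_SB(A) = 978227.06 − 978478.70 + 0.3086×971.2 − 0.04193×2.18×971.2 = -40.70 mGal
Δg_SB(B) = 978175.20 − 978478.70 + 0.3086×1190.2 − 0.04193×2.18×1190.2 = -45.00 mGal
Difference = -45.00 − (-40.70) = -4.30 mGal

-4.3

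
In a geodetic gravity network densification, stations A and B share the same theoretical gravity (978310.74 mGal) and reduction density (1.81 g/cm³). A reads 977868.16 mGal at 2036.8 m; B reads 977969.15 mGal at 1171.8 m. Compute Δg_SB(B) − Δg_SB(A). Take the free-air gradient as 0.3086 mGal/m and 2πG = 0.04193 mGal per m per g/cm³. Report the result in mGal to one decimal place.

Δg_SB(A) = 977868.16 − 978310.74 + 0.3086×2036.8 − 0.04193×1.81×2036.8 = 31.40 mGal
Δg_SB(B) = 977969.15 − 978310.74 + 0.3086×1171.8 − 0.04193×1.81×1171.8 = -68.90 mGal
Difference = -68.90 − (31.40) = -100.30 mGal

-100.3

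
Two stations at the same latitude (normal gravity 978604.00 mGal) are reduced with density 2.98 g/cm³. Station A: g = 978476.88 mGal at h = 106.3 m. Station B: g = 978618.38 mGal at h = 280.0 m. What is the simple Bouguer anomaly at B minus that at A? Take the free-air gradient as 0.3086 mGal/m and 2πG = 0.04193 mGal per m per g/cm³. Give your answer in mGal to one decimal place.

Δg_SB(A) = 978476.88 − 978604.00 + 0.3086×106.3 − 0.04193×2.98×106.3 = -107.60 mGal
Δg_SB(B) = 978618.38 − 978604.00 + 0.3086×280.0 − 0.04193×2.98×280.0 = 65.80 mGal
Difference = 65.80 − (-107.60) = 173.40 mGal

173.4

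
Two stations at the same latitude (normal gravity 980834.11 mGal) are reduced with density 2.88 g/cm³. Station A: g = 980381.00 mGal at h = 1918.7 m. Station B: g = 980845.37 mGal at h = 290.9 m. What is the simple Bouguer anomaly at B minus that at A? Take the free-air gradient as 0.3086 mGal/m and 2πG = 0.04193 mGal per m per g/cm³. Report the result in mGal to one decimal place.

Δg_SB(A) = 980381.00 − 980834.11 + 0.3086×1918.7 − 0.04193×2.88×1918.7 = -92.70 mGal
Δg_SB(B) = 980845.37 − 980834.11 + 0.3086×290.9 − 0.04193×2.88×290.9 = 65.90 mGal
Difference = 65.90 − (-92.70) = 158.60 mGal

158.6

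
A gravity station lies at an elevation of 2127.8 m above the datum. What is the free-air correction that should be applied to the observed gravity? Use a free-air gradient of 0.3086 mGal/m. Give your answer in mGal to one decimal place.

Free-air correction = 0.3086 × 2127.8 = 656.6 mGal

656.6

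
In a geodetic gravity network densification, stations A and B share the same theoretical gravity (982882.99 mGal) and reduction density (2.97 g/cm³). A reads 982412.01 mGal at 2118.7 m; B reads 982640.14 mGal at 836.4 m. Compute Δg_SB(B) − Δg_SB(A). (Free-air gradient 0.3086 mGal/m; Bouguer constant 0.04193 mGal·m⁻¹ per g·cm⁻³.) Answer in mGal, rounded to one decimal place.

-7.9

Δg_SB(A) = 982412.01 − 982882.99 + 0.3086×2118.7 − 0.04193×2.97×2118.7 = -81.00 mGal
Δg_SB(B) = 982640.14 − 982882.99 + 0.3086×836.4 − 0.04193×2.97×836.4 = -88.90 mGal
Difference = -88.90 − (-81.00) = -7.90 mGal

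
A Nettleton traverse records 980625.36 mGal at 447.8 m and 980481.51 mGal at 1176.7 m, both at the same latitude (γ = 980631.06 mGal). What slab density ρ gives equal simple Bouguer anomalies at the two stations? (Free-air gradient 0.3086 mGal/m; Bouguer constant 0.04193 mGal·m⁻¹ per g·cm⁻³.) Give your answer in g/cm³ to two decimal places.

Δg_obs = 980481.51 − 980625.36 = -143.85 mGal over Δh = 1176.7 − 447.8 = 728.9 m
Equal Bouguer anomalies ⇒ Δg_obs + (0.3086 − 0.04193ρ)·Δh = 0
0.3086 − 0.04193ρ = −Δg_obs/Δh = 0.19735
ρ = (0.3086 − 0.19735) / 0.04193 = 2.65 g/cm³

2.65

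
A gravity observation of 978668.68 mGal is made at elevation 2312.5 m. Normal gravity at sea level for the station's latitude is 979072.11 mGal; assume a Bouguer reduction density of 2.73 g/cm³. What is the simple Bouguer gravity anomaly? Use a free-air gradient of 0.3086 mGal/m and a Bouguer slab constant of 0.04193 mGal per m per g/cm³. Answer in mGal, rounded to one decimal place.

Free-air correction = 0.3086 × 2312.5 = 713.64 mGal
Free-air anomaly = 978668.68 − 979072.11 + (713.64) = 310.21 mGal
Bouguer slab correction = 0.04193 × 2.73 × 2312.5 = 264.71 mGal
Simple Bouguer anomaly = 310.21 − (264.71) = 45.50 mGal

45.5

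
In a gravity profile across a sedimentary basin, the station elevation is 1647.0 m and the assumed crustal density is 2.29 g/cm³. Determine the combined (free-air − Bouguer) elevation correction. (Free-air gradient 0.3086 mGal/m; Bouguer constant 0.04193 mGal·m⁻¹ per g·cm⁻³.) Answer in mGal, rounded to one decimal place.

Combined gradient = 0.3086 − 0.04193 × 2.29 = 0.2125803 mGal/m
Combined elevation correction = 0.2125803 × 1647.0 = 350.1 mGal

350.1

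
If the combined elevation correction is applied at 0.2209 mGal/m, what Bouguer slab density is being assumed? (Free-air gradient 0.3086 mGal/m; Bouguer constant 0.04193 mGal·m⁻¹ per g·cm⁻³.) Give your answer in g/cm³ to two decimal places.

2.09

0.2209 = 0.3086 − 0.04193 × ρ
ρ = (0.3086 − 0.2209) / 0.04193 = 2.09 g/cm³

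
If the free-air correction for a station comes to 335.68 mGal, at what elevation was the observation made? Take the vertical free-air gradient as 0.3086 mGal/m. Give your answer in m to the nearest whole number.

h = 335.68 / 0.3086 = 1087.75 m

1088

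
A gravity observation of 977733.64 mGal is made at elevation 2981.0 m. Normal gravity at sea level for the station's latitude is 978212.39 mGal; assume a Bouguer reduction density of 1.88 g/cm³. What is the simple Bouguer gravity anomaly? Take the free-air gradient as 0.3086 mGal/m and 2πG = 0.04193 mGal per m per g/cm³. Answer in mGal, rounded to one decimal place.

Free-air correction = 0.3086 × 2981.0 = 919.94 mGal
Free-air anomaly = 977733.64 − 978212.39 + (919.94) = 441.19 mGal
Bouguer slab correction = 0.04193 × 1.88 × 2981.0 = 234.99 mGal
Simple Bouguer anomaly = 441.19 − (234.99) = 206.20 mGal

206.2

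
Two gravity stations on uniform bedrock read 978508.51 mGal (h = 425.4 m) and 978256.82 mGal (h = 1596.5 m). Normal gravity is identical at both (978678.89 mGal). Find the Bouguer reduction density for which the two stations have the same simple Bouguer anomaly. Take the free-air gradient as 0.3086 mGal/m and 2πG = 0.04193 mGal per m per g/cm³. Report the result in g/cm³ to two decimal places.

Δg_obs = 978256.82 − 978508.51 = -251.69 mGal over Δh = 1596.5 − 425.4 = 1171.1 m
Equal Bouguer anomalies ⇒ Δg_obs + (0.3086 − 0.04193ρ)·Δh = 0
0.3086 − 0.04193ρ = −Δg_obs/Δh = 0.21492
ρ = (0.3086 − 0.21492) / 0.04193 = 2.23 g/cm³

2.23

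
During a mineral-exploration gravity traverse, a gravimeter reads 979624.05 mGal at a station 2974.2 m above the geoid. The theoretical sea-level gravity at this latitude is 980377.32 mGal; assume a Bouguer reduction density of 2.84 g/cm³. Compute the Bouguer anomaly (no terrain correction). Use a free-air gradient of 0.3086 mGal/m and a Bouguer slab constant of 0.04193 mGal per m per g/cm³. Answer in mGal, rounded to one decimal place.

-189.6

Free-air correction = 0.3086 × 2974.2 = 917.84 mGal
Free-air anomaly = 979624.05 − 980377.32 + (917.84) = 164.57 mGal
Bouguer slab correction = 0.04193 × 2.84 × 2974.2 = 354.17 mGal
Simple Bouguer anomaly = 164.57 − (354.17) = -189.60 mGal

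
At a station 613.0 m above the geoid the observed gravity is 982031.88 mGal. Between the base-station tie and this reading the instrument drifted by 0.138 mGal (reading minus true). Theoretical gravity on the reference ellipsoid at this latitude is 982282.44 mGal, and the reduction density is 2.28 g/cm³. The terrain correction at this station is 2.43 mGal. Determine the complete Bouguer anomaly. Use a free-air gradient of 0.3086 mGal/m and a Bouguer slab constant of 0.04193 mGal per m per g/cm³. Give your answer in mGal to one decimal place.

-117.7

Drift-corrected reading = 982031.88 − (0.138) = 982031.742 mGal
Free-air correction = 0.3086 × 613.0 = 189.17 mGal
Free-air anomaly = 982031.742 − 982282.44 + (189.17) = -61.528 mGal
Bouguer slab correction = 0.04193 × 2.28 × 613.0 = 58.60 mGal
Simple Bouguer anomaly = -61.528 − (58.60) = -120.128 mGal
Complete Bouguer anomaly = -120.128 + 2.43 = -117.698 mGal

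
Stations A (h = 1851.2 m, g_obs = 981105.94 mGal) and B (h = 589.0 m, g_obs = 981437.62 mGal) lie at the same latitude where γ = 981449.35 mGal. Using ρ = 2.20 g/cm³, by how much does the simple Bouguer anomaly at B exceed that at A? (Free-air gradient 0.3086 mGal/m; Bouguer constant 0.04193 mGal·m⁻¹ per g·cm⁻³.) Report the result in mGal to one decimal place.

Δg_SB(A) = 981105.94 − 981449.35 + 0.3086×1851.2 − 0.04193×2.20×1851.2 = 57.10 mGal
Δg_SB(B) = 981437.62 − 981449.35 + 0.3086×589.0 − 0.04193×2.20×589.0 = 115.70 mGal
Difference = 115.70 − (57.10) = 58.60 mGal

58.6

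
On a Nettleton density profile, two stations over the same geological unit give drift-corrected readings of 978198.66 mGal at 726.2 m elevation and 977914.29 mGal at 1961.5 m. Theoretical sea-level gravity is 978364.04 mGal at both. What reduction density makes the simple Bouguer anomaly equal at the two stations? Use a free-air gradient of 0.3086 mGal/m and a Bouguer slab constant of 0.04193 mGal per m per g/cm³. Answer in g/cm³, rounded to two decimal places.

1.87

Δg_obs = 977914.29 − 978198.66 = -284.37 mGal over Δh = 1961.5 − 726.2 = 1235.3 m
Equal Bouguer anomalies ⇒ Δg_obs + (0.3086 − 0.04193ρ)·Δh = 0
0.3086 − 0.04193ρ = −Δg_obs/Δh = 0.23020
ρ = (0.3086 − 0.23020) / 0.04193 = 1.87 g/cm³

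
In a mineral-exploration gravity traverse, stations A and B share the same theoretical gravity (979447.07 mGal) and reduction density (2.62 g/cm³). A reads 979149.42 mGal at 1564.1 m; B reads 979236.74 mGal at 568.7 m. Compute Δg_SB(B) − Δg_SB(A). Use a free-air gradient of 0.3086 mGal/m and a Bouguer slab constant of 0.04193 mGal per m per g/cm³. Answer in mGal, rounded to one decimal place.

-110.5

Δg_SB(A) = 979149.42 − 979447.07 + 0.3086×1564.1 − 0.04193×2.62×1564.1 = 13.20 mGal
Δg_SB(B) = 979236.74 − 979447.07 + 0.3086×568.7 − 0.04193×2.62×568.7 = -97.30 mGal
Difference = -97.30 − (13.20) = -110.50 mGal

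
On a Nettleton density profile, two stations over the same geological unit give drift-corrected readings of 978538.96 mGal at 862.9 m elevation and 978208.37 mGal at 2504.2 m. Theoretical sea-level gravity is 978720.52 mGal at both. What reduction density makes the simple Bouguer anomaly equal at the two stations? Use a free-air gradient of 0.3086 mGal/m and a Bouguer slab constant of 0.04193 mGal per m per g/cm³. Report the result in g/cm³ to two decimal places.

Δg_obs = 978208.37 − 978538.96 = -330.59 mGal over Δh = 2504.2 − 862.9 = 1641.3 m
Equal Bouguer anomalies ⇒ Δg_obs + (0.3086 − 0.04193ρ)·Δh = 0
0.3086 − 0.04193ρ = −Δg_obs/Δh = 0.20142
ρ = (0.3086 − 0.20142) / 0.04193 = 2.56 g/cm³

2.56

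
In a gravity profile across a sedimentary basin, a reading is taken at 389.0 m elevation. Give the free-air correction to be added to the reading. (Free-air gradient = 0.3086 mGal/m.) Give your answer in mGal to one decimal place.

120.0

Free-air correction = 0.3086 × 389.0 = 120.0 mGal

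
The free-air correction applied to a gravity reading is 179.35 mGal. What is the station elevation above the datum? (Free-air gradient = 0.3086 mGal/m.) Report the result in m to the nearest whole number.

581

h = 179.35 / 0.3086 = 581.17 m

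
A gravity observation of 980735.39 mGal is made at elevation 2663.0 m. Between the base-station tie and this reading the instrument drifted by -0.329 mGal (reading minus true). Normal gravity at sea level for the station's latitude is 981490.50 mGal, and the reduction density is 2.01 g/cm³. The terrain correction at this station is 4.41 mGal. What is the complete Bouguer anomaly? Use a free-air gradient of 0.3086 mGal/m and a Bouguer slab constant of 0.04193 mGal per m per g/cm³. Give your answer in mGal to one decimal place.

Drift-corrected reading = 980735.39 − (-0.329) = 980735.719 mGal
Free-air correction = 0.3086 × 2663.0 = 821.80 mGal
Free-air anomaly = 980735.719 − 981490.50 + (821.80) = 67.019 mGal
Bouguer slab correction = 0.04193 × 2.01 × 2663.0 = 224.44 mGal
Simple Bouguer anomaly = 67.019 − (224.44) = -157.421 mGal
Complete Bouguer anomaly = -157.421 + 4.41 = -153.011 mGal

-153.0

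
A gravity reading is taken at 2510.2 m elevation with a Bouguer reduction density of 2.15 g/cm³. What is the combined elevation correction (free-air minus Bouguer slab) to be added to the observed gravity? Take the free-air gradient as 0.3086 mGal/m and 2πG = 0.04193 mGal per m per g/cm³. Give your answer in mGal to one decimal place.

Combined gradient = 0.3086 − 0.04193 × 2.15 = 0.2184505 mGal/m
Combined elevation correction = 0.2184505 × 2510.2 = 548.4 mGal

548.4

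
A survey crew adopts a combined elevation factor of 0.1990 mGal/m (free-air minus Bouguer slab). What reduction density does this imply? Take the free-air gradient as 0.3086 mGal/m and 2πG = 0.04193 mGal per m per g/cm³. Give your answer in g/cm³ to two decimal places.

2.61

0.1990 = 0.3086 − 0.04193 × ρ
ρ = (0.3086 − 0.1990) / 0.04193 = 2.61 g/cm³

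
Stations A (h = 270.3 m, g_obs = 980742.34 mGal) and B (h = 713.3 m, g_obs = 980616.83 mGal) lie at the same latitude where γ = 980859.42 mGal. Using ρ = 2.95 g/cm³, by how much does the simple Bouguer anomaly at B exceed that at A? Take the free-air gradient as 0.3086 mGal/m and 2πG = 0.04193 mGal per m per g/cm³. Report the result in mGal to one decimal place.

-43.6

Δg_SB(A) = 980742.34 − 980859.42 + 0.3086×270.3 − 0.04193×2.95×270.3 = -67.10 mGal
Δg_SB(B) = 980616.83 − 980859.42 + 0.3086×713.3 − 0.04193×2.95×713.3 = -110.70 mGal
Difference = -110.70 − (-67.10) = -43.60 mGal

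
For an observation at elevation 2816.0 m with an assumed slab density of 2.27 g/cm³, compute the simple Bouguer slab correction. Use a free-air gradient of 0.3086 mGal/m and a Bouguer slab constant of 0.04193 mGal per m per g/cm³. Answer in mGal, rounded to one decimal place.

Bouguer slab correction = 0.04193 × 2.27 × 2816.0 = 268.0 mGal

268.0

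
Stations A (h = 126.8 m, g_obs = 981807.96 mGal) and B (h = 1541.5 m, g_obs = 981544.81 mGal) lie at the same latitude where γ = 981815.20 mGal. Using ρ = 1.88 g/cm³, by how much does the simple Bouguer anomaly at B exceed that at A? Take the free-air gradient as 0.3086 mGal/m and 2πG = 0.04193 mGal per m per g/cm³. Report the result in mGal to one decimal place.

Δg_SB(A) = 981807.96 − 981815.20 + 0.3086×126.8 − 0.04193×1.88×126.8 = 21.90 mGal
Δg_SB(B) = 981544.81 − 981815.20 + 0.3086×1541.5 − 0.04193×1.88×1541.5 = 83.80 mGal
Difference = 83.80 − (21.90) = 61.90 mGal

61.9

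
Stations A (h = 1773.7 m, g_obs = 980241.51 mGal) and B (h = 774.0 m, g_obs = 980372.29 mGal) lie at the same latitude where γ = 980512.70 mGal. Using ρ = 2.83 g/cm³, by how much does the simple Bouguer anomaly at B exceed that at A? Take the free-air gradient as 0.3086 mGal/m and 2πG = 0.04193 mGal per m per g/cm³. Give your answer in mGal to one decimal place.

-59.1

Δg_SB(A) = 980241.51 − 980512.70 + 0.3086×1773.7 − 0.04193×2.83×1773.7 = 65.70 mGal
Δg_SB(B) = 980372.29 − 980512.70 + 0.3086×774.0 − 0.04193×2.83×774.0 = 6.60 mGal
Difference = 6.60 − (65.70) = -59.10 mGal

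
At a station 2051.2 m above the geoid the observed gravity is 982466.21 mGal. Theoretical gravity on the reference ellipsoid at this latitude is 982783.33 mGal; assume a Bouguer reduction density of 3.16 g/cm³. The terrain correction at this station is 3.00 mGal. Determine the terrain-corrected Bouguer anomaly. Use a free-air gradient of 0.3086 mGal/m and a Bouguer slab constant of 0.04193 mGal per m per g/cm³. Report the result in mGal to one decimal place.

Free-air correction = 0.3086 × 2051.2 = 633.00 mGal
Free-air anomaly = 982466.21 − 982783.33 + (633.00) = 315.88 mGal
Bouguer slab correction = 0.04193 × 3.16 × 2051.2 = 271.78 mGal
Simple Bouguer anomaly = 315.88 − (271.78) = 44.10 mGal
Complete Bouguer anomaly = 44.10 + 3.00 = 47.10 mGal

47.1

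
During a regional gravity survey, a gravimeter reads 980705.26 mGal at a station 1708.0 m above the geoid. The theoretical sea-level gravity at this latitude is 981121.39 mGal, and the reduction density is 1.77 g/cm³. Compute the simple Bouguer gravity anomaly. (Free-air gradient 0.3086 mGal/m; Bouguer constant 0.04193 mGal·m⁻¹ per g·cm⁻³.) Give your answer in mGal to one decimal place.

-15.8

Free-air correction = 0.3086 × 1708.0 = 527.09 mGal
Free-air anomaly = 980705.26 − 981121.39 + (527.09) = 110.96 mGal
Bouguer slab correction = 0.04193 × 1.77 × 1708.0 = 126.76 mGal
Simple Bouguer anomaly = 110.96 − (126.76) = -15.80 mGal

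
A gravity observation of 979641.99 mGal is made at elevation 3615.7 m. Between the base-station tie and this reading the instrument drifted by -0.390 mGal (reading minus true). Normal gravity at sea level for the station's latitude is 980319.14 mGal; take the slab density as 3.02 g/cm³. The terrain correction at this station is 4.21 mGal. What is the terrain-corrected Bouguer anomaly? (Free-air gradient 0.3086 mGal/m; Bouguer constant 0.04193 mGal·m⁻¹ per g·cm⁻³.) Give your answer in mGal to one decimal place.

-14.6

Drift-corrected reading = 979641.99 − (-0.390) = 979642.380 mGal
Free-air correction = 0.3086 × 3615.7 = 1115.81 mGal
Free-air anomaly = 979642.380 − 980319.14 + (1115.81) = 439.050 mGal
Bouguer slab correction = 0.04193 × 3.02 × 3615.7 = 457.85 mGal
Simple Bouguer anomaly = 439.050 − (457.85) = -18.800 mGal
Complete Bouguer anomaly = -18.800 + 4.21 = -14.590 mGal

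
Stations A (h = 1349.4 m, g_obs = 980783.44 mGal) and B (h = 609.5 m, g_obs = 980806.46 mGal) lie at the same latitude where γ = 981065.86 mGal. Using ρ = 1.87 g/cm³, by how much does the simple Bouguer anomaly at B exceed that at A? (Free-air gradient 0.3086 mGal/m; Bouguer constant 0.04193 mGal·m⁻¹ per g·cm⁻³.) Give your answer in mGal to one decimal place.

Δg_SB(A) = 980783.44 − 981065.86 + 0.3086×1349.4 − 0.04193×1.87×1349.4 = 28.20 mGal
Δg_SB(B) = 980806.46 − 981065.86 + 0.3086×609.5 − 0.04193×1.87×609.5 = -119.10 mGal
Difference = -119.10 − (28.20) = -147.30 mGal

-147.3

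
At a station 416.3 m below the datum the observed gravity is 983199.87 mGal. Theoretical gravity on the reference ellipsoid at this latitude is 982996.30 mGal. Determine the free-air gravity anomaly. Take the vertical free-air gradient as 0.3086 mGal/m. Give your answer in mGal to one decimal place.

Free-air correction = 0.3086 × -416.3 = -128.47 mGal
Free-air anomaly = 983199.87 − 982996.30 + (-128.47) = 75.10 mGal

75.1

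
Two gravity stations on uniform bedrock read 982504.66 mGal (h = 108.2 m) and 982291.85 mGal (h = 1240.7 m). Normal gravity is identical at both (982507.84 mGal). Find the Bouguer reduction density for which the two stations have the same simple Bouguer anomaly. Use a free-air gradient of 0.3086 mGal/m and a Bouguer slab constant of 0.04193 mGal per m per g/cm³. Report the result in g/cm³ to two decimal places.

2.88

Δg_obs = 982291.85 − 982504.66 = -212.81 mGal over Δh = 1240.7 − 108.2 = 1132.5 m
Equal Bouguer anomalies ⇒ Δg_obs + (0.3086 − 0.04193ρ)·Δh = 0
0.3086 − 0.04193ρ = −Δg_obs/Δh = 0.18791
ρ = (0.3086 − 0.18791) / 0.04193 = 2.88 g/cm³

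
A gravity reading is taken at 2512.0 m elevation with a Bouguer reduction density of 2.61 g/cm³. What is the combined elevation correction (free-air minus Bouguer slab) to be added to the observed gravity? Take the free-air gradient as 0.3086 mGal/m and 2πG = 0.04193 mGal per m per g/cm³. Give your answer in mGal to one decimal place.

Combined gradient = 0.3086 − 0.04193 × 2.61 = 0.1991627 mGal/m
Combined elevation correction = 0.1991627 × 2512.0 = 500.3 mGal

500.3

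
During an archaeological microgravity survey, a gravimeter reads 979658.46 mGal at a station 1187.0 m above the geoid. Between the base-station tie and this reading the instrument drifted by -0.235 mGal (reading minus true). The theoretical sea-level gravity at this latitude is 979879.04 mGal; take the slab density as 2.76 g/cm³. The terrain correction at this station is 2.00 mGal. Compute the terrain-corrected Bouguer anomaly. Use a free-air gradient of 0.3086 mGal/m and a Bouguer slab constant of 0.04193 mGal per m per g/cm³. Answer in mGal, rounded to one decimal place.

Drift-corrected reading = 979658.46 − (-0.235) = 979658.695 mGal
Free-air correction = 0.3086 × 1187.0 = 366.31 mGal
Free-air anomaly = 979658.695 − 979879.04 + (366.31) = 145.965 mGal
Bouguer slab correction = 0.04193 × 2.76 × 1187.0 = 137.37 mGal
Simple Bouguer anomaly = 145.965 − (137.37) = 8.595 mGal
Complete Bouguer anomaly = 8.595 + 2.00 = 10.595 mGal

10.6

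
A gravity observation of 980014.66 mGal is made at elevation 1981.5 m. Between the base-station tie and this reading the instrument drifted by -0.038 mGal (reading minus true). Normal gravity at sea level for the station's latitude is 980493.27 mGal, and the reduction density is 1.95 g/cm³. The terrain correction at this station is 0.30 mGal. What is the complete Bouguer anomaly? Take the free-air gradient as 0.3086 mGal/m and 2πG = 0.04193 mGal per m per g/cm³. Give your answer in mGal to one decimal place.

-28.8

Drift-corrected reading = 980014.66 − (-0.038) = 980014.698 mGal
Free-air correction = 0.3086 × 1981.5 = 611.49 mGal
Free-air anomaly = 980014.698 − 980493.27 + (611.49) = 132.918 mGal
Bouguer slab correction = 0.04193 × 1.95 × 1981.5 = 162.01 mGal
Simple Bouguer anomaly = 132.918 − (162.01) = -29.092 mGal
Complete Bouguer anomaly = -29.092 + 0.30 = -28.792 mGal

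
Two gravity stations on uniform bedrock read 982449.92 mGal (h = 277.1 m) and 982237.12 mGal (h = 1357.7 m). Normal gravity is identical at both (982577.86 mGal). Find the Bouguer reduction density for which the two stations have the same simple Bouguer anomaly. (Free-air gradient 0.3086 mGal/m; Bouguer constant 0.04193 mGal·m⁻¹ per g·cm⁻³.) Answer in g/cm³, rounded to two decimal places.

Δg_obs = 982237.12 − 982449.92 = -212.80 mGal over Δh = 1357.7 − 277.1 = 1080.6 m
Equal Bouguer anomalies ⇒ Δg_obs + (0.3086 − 0.04193ρ)·Δh = 0
0.3086 − 0.04193ρ = −Δg_obs/Δh = 0.19693
ρ = (0.3086 − 0.19693) / 0.04193 = 2.66 g/cm³

2.66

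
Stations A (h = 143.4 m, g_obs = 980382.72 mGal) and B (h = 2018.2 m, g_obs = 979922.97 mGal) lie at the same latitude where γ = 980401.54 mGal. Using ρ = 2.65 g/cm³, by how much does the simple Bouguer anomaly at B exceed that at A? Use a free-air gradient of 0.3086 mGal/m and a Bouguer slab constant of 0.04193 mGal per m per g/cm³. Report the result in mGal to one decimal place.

Δg_SB(A) = 980382.72 − 980401.54 + 0.3086×143.4 − 0.04193×2.65×143.4 = 9.50 mGal
Δg_SB(B) = 979922.97 − 980401.54 + 0.3086×2018.2 − 0.04193×2.65×2018.2 = -80.00 mGal
Difference = -80.00 − (9.50) = -89.50 mGal

-89.5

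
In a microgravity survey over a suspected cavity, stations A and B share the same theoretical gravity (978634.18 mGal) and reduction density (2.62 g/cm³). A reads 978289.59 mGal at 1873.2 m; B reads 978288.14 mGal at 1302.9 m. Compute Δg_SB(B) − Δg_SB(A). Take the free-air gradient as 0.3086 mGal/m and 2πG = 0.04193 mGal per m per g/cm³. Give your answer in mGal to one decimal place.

Δg_SB(A) = 978289.59 − 978634.18 + 0.3086×1873.2 − 0.04193×2.62×1873.2 = 27.70 mGal
Δg_SB(B) = 978288.14 − 978634.18 + 0.3086×1302.9 − 0.04193×2.62×1302.9 = -87.10 mGal
Difference = -87.10 − (27.70) = -114.80 mGal

-114.8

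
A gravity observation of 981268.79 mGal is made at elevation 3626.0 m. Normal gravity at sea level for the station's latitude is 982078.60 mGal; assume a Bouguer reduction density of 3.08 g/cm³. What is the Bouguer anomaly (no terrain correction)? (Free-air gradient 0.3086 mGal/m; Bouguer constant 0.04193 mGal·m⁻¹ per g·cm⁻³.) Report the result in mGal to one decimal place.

-159.1

Free-air correction = 0.3086 × 3626.0 = 1118.98 mGal
Free-air anomaly = 981268.79 − 982078.60 + (1118.98) = 309.17 mGal
Bouguer slab correction = 0.04193 × 3.08 × 3626.0 = 468.28 mGal
Simple Bouguer anomaly = 309.17 − (468.28) = -159.11 mGal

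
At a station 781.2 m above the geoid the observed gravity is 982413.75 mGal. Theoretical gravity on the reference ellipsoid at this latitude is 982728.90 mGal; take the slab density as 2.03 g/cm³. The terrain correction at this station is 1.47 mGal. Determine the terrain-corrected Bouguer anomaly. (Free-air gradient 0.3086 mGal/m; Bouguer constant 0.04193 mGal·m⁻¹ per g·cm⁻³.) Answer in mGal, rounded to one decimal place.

Free-air correction = 0.3086 × 781.2 = 241.08 mGal
Free-air anomaly = 982413.75 − 982728.90 + (241.08) = -74.07 mGal
Bouguer slab correction = 0.04193 × 2.03 × 781.2 = 66.49 mGal
Simple Bouguer anomaly = -74.07 − (66.49) = -140.56 mGal
Complete Bouguer anomaly = -140.56 + 1.47 = -139.09 mGal

-139.1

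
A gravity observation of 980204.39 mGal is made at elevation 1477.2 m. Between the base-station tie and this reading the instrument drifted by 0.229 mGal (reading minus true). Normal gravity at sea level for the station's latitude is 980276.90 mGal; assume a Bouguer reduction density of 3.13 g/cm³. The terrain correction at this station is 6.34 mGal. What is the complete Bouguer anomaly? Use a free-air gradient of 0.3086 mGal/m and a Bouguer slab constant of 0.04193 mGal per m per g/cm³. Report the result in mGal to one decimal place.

Drift-corrected reading = 980204.39 − (0.229) = 980204.161 mGal
Free-air correction = 0.3086 × 1477.2 = 455.86 mGal
Free-air anomaly = 980204.161 − 980276.90 + (455.86) = 383.121 mGal
Bouguer slab correction = 0.04193 × 3.13 × 1477.2 = 193.87 mGal
Simple Bouguer anomaly = 383.121 − (193.87) = 189.251 mGal
Complete Bouguer anomaly = 189.251 + 6.34 = 195.591 mGal

195.6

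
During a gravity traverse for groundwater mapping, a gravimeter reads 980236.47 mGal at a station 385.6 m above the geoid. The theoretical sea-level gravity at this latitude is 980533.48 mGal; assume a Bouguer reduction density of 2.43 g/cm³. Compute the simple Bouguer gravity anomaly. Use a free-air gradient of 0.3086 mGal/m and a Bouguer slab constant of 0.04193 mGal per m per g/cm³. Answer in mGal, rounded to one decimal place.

-217.3

Free-air correction = 0.3086 × 385.6 = 119.00 mGal
Free-air anomaly = 980236.47 − 980533.48 + (119.00) = -178.01 mGal
Bouguer slab correction = 0.04193 × 2.43 × 385.6 = 39.29 mGal
Simple Bouguer anomaly = -178.01 − (39.29) = -217.30 mGal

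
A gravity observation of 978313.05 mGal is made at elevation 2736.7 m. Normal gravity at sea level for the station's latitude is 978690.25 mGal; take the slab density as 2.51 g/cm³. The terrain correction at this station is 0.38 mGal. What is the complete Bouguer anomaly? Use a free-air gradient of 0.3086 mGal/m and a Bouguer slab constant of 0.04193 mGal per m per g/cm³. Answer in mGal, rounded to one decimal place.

Free-air correction = 0.3086 × 2736.7 = 844.55 mGal
Free-air anomaly = 978313.05 − 978690.25 + (844.55) = 467.35 mGal
Bouguer slab correction = 0.04193 × 2.51 × 2736.7 = 288.02 mGal
Simple Bouguer anomaly = 467.35 − (288.02) = 179.33 mGal
Complete Bouguer anomaly = 179.33 + 0.38 = 179.71 mGal

179.7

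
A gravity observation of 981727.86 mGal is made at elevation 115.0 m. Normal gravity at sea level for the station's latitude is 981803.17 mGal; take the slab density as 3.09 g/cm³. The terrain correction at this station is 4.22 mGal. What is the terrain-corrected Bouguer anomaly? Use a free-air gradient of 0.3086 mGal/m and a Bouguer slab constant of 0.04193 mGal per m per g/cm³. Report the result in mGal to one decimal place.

Free-air correction = 0.3086 × 115.0 = 35.49 mGal
Free-air anomaly = 981727.86 − 981803.17 + (35.49) = -39.82 mGal
Bouguer slab correction = 0.04193 × 3.09 × 115.0 = 14.90 mGal
Simple Bouguer anomaly = -39.82 − (14.90) = -54.72 mGal
Complete Bouguer anomaly = -54.72 + 4.22 = -50.50 mGal

-50.5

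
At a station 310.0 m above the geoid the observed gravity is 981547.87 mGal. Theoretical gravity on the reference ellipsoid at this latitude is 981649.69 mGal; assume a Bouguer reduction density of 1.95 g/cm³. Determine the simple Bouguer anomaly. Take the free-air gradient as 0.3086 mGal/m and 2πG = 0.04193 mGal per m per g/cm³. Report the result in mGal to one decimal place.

Free-air correction = 0.3086 × 310.0 = 95.67 mGal
Free-air anomaly = 981547.87 − 981649.69 + (95.67) = -6.15 mGal
Bouguer slab correction = 0.04193 × 1.95 × 310.0 = 25.35 mGal
Simple Bouguer anomaly = -6.15 − (25.35) = -31.50 mGal

-31.5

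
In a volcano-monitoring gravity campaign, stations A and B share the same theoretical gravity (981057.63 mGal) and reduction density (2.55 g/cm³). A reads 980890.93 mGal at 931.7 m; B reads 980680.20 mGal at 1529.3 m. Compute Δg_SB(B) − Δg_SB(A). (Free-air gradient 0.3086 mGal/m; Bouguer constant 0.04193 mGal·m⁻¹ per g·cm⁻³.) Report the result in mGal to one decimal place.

Δg_SB(A) = 980890.93 − 981057.63 + 0.3086×931.7 − 0.04193×2.55×931.7 = 21.20 mGal
Δg_SB(B) = 980680.20 − 981057.63 + 0.3086×1529.3 − 0.04193×2.55×1529.3 = -69.00 mGal
Difference = -69.00 − (21.20) = -90.20 mGal

-90.2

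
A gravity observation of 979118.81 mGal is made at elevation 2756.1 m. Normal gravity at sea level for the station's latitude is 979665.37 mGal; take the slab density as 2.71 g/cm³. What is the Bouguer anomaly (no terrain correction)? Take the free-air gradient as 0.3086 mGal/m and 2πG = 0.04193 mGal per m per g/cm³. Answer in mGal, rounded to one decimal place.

-9.2

Free-air correction = 0.3086 × 2756.1 = 850.53 mGal
Free-air anomaly = 979118.81 − 979665.37 + (850.53) = 303.97 mGal
Bouguer slab correction = 0.04193 × 2.71 × 2756.1 = 313.18 mGal
Simple Bouguer anomaly = 303.97 − (313.18) = -9.21 mGal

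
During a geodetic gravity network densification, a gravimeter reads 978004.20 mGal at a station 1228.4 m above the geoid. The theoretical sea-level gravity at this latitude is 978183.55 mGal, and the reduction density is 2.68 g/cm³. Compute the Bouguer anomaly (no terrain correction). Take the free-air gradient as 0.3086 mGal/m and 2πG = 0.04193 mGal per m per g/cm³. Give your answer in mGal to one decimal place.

Free-air correction = 0.3086 × 1228.4 = 379.08 mGal
Free-air anomaly = 978004.20 − 978183.55 + (379.08) = 199.73 mGal
Bouguer slab correction = 0.04193 × 2.68 × 1228.4 = 138.04 mGal
Simple Bouguer anomaly = 199.73 − (138.04) = 61.69 mGal

61.7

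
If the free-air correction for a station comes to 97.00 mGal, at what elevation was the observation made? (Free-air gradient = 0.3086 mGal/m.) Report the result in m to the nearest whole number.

314

h = 97.00 / 0.3086 = 314.32 m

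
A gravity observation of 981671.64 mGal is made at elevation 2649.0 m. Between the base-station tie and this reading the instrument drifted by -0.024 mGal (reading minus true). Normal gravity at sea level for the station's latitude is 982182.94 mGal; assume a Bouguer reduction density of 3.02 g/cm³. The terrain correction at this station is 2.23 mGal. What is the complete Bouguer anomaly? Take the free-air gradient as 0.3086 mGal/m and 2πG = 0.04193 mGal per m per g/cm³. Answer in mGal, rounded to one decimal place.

Drift-corrected reading = 981671.64 − (-0.024) = 981671.664 mGal
Free-air correction = 0.3086 × 2649.0 = 817.48 mGal
Free-air anomaly = 981671.664 − 982182.94 + (817.48) = 306.204 mGal
Bouguer slab correction = 0.04193 × 3.02 × 2649.0 = 335.44 mGal
Simple Bouguer anomaly = 306.204 − (335.44) = -29.236 mGal
Complete Bouguer anomaly = -29.236 + 2.23 = -27.006 mGal

-27.0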